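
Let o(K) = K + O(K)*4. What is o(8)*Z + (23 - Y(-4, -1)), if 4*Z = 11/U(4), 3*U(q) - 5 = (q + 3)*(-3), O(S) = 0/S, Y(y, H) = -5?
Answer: 191/8 ≈ 23.875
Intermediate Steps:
O(S) = 0
U(q) = -4/3 - q (U(q) = 5/3 + ((q + 3)*(-3))/3 = 5/3 + ((3 + q)*(-3))/3 = 5/3 + (-9 - 3*q)/3 = 5/3 + (-3 - q) = -4/3 - q)
Z = -33/64 (Z = (11/(-4/3 - 1*4))/4 = (11/(-4/3 - 4))/4 = (11/(-16/3))/4 = (11*(-3/16))/4 = (¼)*(-33/16) = -33/64 ≈ -0.51563)
o(K) = K (o(K) = K + 0*4 = K + 0 = K)
o(8)*Z + (23 - Y(-4, -1)) = 8*(-33/64) + (23 - 1*(-5)) = -33/8 + (23 + 5) = -33/8 + 28 = 191/8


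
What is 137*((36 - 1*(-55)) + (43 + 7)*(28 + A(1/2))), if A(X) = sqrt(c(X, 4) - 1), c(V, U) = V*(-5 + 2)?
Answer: 204267 + 3425*I*sqrt(10) ≈ 2.0427e+5 + 10831.0*I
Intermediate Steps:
c(V, U) = -3*V (c(V, U) = V*(-3) = -3*V)
A(X) = sqrt(-1 - 3*X) (A(X) = sqrt(-3*X - 1) = sqrt(-1 - 3*X))
137*((36 - 1*(-55)) + (43 + 7)*(28 + A(1/2))) = 137*((36 - 1*(-55)) + (43 + 7)*(28 + sqrt(-1 - 3/2))) = 137*((36 + 55) + 50*(28 + sqrt(-1 - 3*1/2))) = 137*(91 + 50*(28 + sqrt(-1 - 3/2))) = 137*(91 + 50*(28 + sqrt(-5/2))) = 137*(91 + 50*(28 + I*sqrt(10)/2)) = 137*(91 + (1400 + 25*I*sqrt(10))) = 137*(1491 + 25*I*sqrt(10)) = 204267 + 3425*I*sqrt(10)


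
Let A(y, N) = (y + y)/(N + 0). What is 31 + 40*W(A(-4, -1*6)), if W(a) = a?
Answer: 253/3 ≈ 84.333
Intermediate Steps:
A(y, N) = 2*y/N (A(y, N) = (2*y)/N = 2*y/N)
31 + 40*W(A(-4, -1*6)) = 31 + 40*(2*(-4)/(-1*6)) = 31 + 40*(2*(-4)/(-6)) = 31 + 40*(2*(-4)*(-⅙)) = 31 + 40*(4/3) = 31 + 160/3 = 253/3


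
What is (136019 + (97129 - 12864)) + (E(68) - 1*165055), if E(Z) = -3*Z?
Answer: 55025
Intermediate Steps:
(136019 + (97129 - 12864)) + (E(68) - 1*165055) = (136019 + (97129 - 12864)) + (-3*68 - 1*165055) = (136019 + 84265) + (-204 - 165055) = 220284 - 165259 = 55025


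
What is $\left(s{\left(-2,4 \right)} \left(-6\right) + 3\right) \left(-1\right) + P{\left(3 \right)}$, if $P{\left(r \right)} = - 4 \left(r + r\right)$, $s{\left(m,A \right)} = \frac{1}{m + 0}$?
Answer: $-30$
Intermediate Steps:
$s{\left(m,A \right)} = \frac{1}{m}$
$P{\left(r \right)} = - 8 r$ ($P{\left(r \right)} = - 4 \cdot 2 r = - 8 r$)
$\left(s{\left(-2,4 \right)} \left(-6\right) + 3\right) \left(-1\right) + P{\left(3 \right)} = \left(\frac{1}{-2} \left(-6\right) + 3\right) \left(-1\right) - 24 = \left(\left(- \frac{1}{2}\right) \left(-6\right) + 3\right) \left(-1\right) - 24 = \left(3 + 3\right) \left(-1\right) - 24 = 6 \left(-1\right) - 24 = -6 - 24 = -30$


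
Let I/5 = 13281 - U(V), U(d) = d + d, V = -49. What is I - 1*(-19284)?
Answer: 86179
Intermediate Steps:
U(d) = 2*d
I = 66895 (I = 5*(13281 - 2*(-49)) = 5*(13281 - 1*(-98)) = 5*(13281 + 98) = 5*13379 = 66895)
I - 1*(-19284) = 66895 - 1*(-19284) = 66895 + 19284 = 86179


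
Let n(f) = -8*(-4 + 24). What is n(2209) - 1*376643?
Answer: -376803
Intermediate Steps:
n(f) = -160 (n(f) = -8*20 = -160)
n(2209) - 1*376643 = -160 - 1*376643 = -160 - 376643 = -376803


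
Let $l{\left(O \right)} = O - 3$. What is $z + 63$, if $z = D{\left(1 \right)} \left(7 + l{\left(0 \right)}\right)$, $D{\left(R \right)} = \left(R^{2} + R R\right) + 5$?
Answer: $91$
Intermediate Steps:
$D{\left(R \right)} = 5 + 2 R^{2}$ ($D{\left(R \right)} = \left(R^{2} + R^{2}\right) + 5 = 2 R^{2} + 5 = 5 + 2 R^{2}$)
$l{\left(O \right)} = -3 + O$
$z = 28$ ($z = \left(5 + 2 \cdot 1^{2}\right) \left(7 + \left(-3 + 0\right)\right) = \left(5 + 2 \cdot 1\right) \left(7 - 3\right) = \left(5 + 2\right) 4 = 7 \cdot 4 = 28$)
$z + 63 = 28 + 63 = 91$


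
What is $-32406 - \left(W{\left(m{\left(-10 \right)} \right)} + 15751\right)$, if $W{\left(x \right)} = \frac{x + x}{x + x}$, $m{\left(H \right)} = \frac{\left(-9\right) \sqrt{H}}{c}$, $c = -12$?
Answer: $-48158$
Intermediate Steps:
$m{\left(H \right)} = \frac{3 \sqrt{H}}{4}$ ($m{\left(H \right)} = \frac{\left(-9\right) \sqrt{H}}{-12} = - 9 \sqrt{H} \left(- \frac{1}{12}\right) = \frac{3 \sqrt{H}}{4}$)
$W{\left(x \right)} = 1$ ($W{\left(x \right)} = \frac{2 x}{2 x} = 2 x \frac{1}{2 x} = 1$)
$-32406 - \left(W{\left(m{\left(-10 \right)} \right)} + 15751\right) = -32406 - \left(1 + 15751\right) = -32406 - 15752 = -48158$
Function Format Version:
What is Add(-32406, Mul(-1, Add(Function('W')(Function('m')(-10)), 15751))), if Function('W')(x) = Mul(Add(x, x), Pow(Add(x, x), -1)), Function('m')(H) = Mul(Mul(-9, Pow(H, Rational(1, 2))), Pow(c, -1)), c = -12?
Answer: -48158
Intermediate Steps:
Function('m')(H) = Mul(Rational(3, 4), Pow(H, Rational(1, 2))) (Function('m')(H) = Mul(Mul(-9, Pow(H, Rational(1, 2))), Pow(-12, -1)) = Mul(Mul(-9, Pow(H, Rational(1, 2))), Rational(-1, 12)) = Mul(Rational(3, 4), Pow(H, Rational(1, 2))))
Function('W')(x) = 1 (Function('W')(x) = Mul(Mul(2, x), Pow(Mul(2, x), -1)) = Mul(Mul(2, x), Mul(Rational(1, 2), Pow(x, -1))) = 1)
Add(-32406, Mul(-1, Add(Function('W')(Function('m')(-10)), 15751))) = Add(-32406, Mul(-1, Add(1, 15751))) = Add(-32406, Mul(-1, 15752)) = Add(-32406, -15752) = -48158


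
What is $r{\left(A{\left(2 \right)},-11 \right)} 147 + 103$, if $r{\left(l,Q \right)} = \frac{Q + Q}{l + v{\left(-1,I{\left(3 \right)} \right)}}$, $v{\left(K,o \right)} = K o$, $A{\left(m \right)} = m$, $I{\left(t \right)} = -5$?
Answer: $-359$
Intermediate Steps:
$r{\left(l,Q \right)} = \frac{2 Q}{5 + l}$ ($r{\left(l,Q \right)} = \frac{Q + Q}{l - -5} = \frac{2 Q}{l + 5} = \frac{2 Q}{5 + l}$)
$r{\left(A{\left(2 \right)},-11 \right)} 147 + 103 = 2 \left(-11\right) \frac{1}{5 + 2} \cdot 147 + 103 = 2 \left(-11\right) \frac{1}{7} \cdot 147 + 103 = \left(- \frac{22}{7}\right) 147 + 103 = -462 + 103 = -359$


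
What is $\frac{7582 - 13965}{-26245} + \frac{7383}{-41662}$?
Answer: $\frac{72161711}{1093419190} \approx 0.065996$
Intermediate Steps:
$\frac{7582 - 13965}{-26245} + \frac{7383}{-41662} = \left(7582 - 13965\right) \left(- \frac{1}{26245}\right) + 7383 \left(- \frac{1}{41662}\right) = \left(-6383\right) \left(- \frac{1}{26245}\right) - \frac{7383}{41662} = \frac{6383}{26245} - \frac{7383}{41662} = \frac{72161711}{1093419190}$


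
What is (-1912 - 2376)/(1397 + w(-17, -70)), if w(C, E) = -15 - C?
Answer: -4288/1399 ≈ -3.0650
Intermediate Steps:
(-1912 - 2376)/(1397 + w(-17, -70)) = (-1912 - 2376)/(1397 + (-15 - 1*(-17))) = -4288/(1397 + (-15 + 17)) = -4288/(1397 + 2) = -4288/1399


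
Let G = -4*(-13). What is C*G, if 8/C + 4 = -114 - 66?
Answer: -52/23 ≈ -2.2609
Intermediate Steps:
C = -1/23 (C = 8/(-4 + (-114 - 66)) = 8/(-4 - 180) = 8/(-184) = 8*(-1/184) = -1/23 ≈ -0.043478)
G = 52
C*G = -1/23*52 = -52/23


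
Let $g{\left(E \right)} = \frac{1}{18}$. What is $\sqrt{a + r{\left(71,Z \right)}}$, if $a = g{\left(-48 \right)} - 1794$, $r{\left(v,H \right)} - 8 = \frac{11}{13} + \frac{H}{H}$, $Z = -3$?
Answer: $\frac{i \sqrt{10854454}}{78} \approx 42.239 i$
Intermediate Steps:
$g{\left(E \right)} = \frac{1}{18}$
$r{\left(v,H \right)} = \frac{128}{13}$ ($r{\left(v,H \right)} = 8 + \left(\frac{11}{13} + \frac{H}{H}\right) = 8 + \left(11 \cdot \frac{1}{13} + 1\right) = 8 + \left(\frac{11}{13} + 1\right) = 8 + \frac{24}{13} = \frac{128}{13}$)
$a = - \frac{32291}{18}$ ($a = \frac{1}{18} - 1794 = - \frac{32291}{18} \approx -1793.9$)
$\sqrt{a + r{\left(71,Z \right)}} = \sqrt{- \frac{32291}{18} + \frac{128}{13}} = \sqrt{- \frac{417479}{234}} = \frac{i \sqrt{10854454}}{78}$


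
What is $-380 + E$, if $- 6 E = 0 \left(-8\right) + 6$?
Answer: $-381$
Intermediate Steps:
$E = -1$ ($E = - \frac{0 \left(-8\right) + 6}{6} = - \frac{0 + 6}{6} = \left(- \frac{1}{6}\right) 6 = -1$)
$-380 + E = -380 - 1 = -381$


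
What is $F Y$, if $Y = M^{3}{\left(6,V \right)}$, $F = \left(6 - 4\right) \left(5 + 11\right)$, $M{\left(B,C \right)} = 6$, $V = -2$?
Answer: $6912$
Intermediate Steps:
$F = 32$ ($F = 2 \cdot 16 = 32$)
$Y = 216$ ($Y = 6^{3} = 216$)
$F Y = 32 \cdot 216 = 6912$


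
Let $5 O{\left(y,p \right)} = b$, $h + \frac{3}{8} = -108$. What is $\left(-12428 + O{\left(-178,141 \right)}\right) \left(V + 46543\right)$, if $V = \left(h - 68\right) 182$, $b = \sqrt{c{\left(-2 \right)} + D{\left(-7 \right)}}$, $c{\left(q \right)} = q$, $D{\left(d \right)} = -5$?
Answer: $-179494497 + \frac{57771 i \sqrt{7}}{20} \approx -1.7949 \cdot 10^{8} + 7642.4 i$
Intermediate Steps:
$h = - \frac{867}{8}$ ($h = - \frac{3}{8} - 108 = - \frac{867}{8} \approx -108.38$)
$b = i \sqrt{7}$ ($b = \sqrt{-2 - 5} = \sqrt{-7} = i \sqrt{7} \approx 2.6458 i$)
$O{\left(y,p \right)} = \frac{i \sqrt{7}}{5}$
$V = - \frac{128401}{4}$ ($V = \left(- \frac{867}{8} - 68\right) 182 = \left(- \frac{1411}{8}\right) 182 = - \frac{128401}{4} \approx -32100.0$)
$\left(-12428 + O{\left(-178,141 \right)}\right) \left(V + 46543\right) = \left(-12428 + \frac{i \sqrt{7}}{5}\right) \left(- \frac{128401}{4} + 46543\right) = \left(-12428 + \frac{i \sqrt{7}}{5}\right) \frac{57771}{4} = -179494497 + \frac{57771 i \sqrt{7}}{20}$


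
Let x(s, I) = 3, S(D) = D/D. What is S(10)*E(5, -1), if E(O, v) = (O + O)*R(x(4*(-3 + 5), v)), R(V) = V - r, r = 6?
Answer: -30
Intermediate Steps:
S(D) = 1
R(V) = -6 + V (R(V) = V - 1*6 = V - 6 = -6 + V)
E(O, v) = -6*O (E(O, v) = (O + O)*(-6 + 3) = (2*O)*(-3) = -6*O)
S(10)*E(5, -1) = 1*(-6*5) = 1*(-30) = -30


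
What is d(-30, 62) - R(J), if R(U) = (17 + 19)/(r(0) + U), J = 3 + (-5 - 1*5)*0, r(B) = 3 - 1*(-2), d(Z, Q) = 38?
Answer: 67/2 ≈ 33.500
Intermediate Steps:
r(B) = 5 (r(B) = 3 + 2 = 5)
J = 3 (J = 3 + (-5 - 5)*0 = 3 - 10*0 = 3 + 0 = 3)
R(U) = 36/(5 + U) (R(U) = (17 + 19)/(5 + U) = 36/(5 + U))
d(-30, 62) - R(J) = 38 - 36/(5 + 3) = 38 - 36/8 = 38 - 1*9/2 = 38 - 9/2 = 67/2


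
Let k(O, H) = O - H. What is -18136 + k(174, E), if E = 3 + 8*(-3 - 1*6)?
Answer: -17893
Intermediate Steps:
E = -69 (E = 3 + 8*(-3 - 6) = 3 + 8*(-9) = 3 - 72 = -69)
-18136 + k(174, E) = -18136 + (174 - 1*(-69)) = -18136 + (174 + 69) = -18136 + 243 = -17893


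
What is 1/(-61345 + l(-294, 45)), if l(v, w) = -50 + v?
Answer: -1/61689 ≈ -1.6210e-5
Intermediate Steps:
1/(-61345 + l(-294, 45)) = 1/(-61345 + (-50 - 294)) = 1/(-61345 - 344) = 1/(-61689) = -1/61689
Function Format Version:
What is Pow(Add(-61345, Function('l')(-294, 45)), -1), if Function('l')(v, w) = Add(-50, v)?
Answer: Rational(-1, 61689) ≈ -1.6210e-5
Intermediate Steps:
Pow(Add(-61345, Function('l')(-294, 45)), -1) = Pow(Add(-61345, Add(-50, -294)), -1) = Pow(Add(-61345, -344), -1) = Pow(-61689, -1) = Rational(-1, 61689)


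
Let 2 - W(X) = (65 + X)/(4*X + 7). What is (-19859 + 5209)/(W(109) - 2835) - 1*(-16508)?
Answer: 20727215994/1255193 ≈ 16513.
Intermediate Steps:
W(X) = 2 - (65 + X)/(7 + 4*X) (W(X) = 2 - (65 + X)/(4*X + 7) = 2 - (65 + X)/(7 + 4*X))
(-19859 + 5209)/(W(109) - 2835) - 1*(-16508) = (-19859 + 5209)/((-51 + 7*109)/(7 + 4*109) - 2835) - 1*(-16508) = -14650/((-51 + 763)/(7 + 436) - 2835) + 16508 = -14650/(712/443 - 2835) + 16508 = -14650/(-1255193/443) + 16508 = -14650*(-443/1255193) + 16508 = 6489950/1255193 + 16508 = 20727215994/1255193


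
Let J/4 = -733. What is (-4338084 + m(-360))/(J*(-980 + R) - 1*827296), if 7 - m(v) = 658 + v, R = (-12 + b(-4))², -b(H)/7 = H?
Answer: -1446125/431824 ≈ -3.3489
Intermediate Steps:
J = -2932 (J = 4*(-733) = -2932)
b(H) = -7*H
R = 256 (R = (-12 - 7*(-4))² = (-12 + 28)² = 16² = 256)
m(v) = -651 - v (m(v) = 7 - (658 + v) = 7 + (-658 - v) = -651 - v)
(-4338084 + m(-360))/(J*(-980 + R) - 1*827296) = (-4338084 + (-651 - 1*(-360)))/(-2932*(-980 + 256) - 1*827296) = (-4338084 + (-651 + 360))/(-2932*(-724) - 827296) = (-4338084 - 291)/(2122768 - 827296) = -4338375/1295472 = -4338375*1/1295472 = -1446125/431824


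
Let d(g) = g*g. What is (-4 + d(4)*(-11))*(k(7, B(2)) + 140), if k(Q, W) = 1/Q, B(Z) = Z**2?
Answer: -176580/7 ≈ -25226.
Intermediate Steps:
d(g) = g**2
(-4 + d(4)*(-11))*(k(7, B(2)) + 140) = (-4 + 4**2*(-11))*(1/7 + 140) = (-4 + 16*(-11))*(1/7 + 140) = (-4 - 176)*(981/7) = -180*981/7 = -176580/7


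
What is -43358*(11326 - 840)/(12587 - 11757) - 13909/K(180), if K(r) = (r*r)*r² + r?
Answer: -6818222182454033/12447156420 ≈ -5.4777e+5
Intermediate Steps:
K(r) = r + r⁴ (K(r) = r²*r² + r = r⁴ + r = r + r⁴)
-43358*(11326 - 840)/(12587 - 11757) - 13909/K(180) = -43358*(11326 - 840)/(12587 - 11757) - 13909/(180 + 180⁴) = -43358/(830/10486) - 13909/(180 + 1049760000) = -43358/(830*(1/10486)) - 13909/1049760180 = -43358/415/5243 - 13909*1/1049760180 = -43358*5243/415 - 1987/149965740 = -227325994/415 - 1987/149965740 = -6818222182454033/12447156420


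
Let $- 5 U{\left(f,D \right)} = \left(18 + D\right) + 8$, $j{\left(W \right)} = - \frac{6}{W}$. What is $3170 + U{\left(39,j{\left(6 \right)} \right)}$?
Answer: $3165$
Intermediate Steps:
$U{\left(f,D \right)} = - \frac{26}{5} - \frac{D}{5}$ ($U{\left(f,D \right)} = - \frac{\left(18 + D\right) + 8}{5} = - \frac{26 + D}{5} = - \frac{26}{5} - \frac{D}{5}$)
$3170 + U{\left(39,j{\left(6 \right)} \right)} = 3170 - \left(\frac{26}{5} + \frac{\left(-6\right) \frac{1}{6}}{5}\right) = 3170 - 5 = 3165$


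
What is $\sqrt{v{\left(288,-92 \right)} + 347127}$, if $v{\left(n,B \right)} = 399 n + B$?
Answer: $\sqrt{461947} \approx 679.67$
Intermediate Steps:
$v{\left(n,B \right)} = B + 399 n$
$\sqrt{v{\left(288,-92 \right)} + 347127} = \sqrt{\left(-92 + 399 \cdot 288\right) + 347127} = \sqrt{\left(-92 + 114912\right) + 347127} = \sqrt{114820 + 347127} = \sqrt{461947}$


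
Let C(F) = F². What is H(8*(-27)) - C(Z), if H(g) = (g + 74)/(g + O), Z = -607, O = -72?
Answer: -53056585/144 ≈ -3.6845e+5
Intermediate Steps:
H(g) = (74 + g)/(-72 + g) (H(g) = (g + 74)/(g - 72) = (74 + g)/(-72 + g))
H(8*(-27)) - C(Z) = (74 + 8*(-27))/(-72 + 8*(-27)) - 1*(-607)² = (74 - 216)/(-72 - 216) - 1*368449 = -142/(-288) - 368449 = -1/288*(-142) - 368449 = 71/144 - 368449 = -53056585/144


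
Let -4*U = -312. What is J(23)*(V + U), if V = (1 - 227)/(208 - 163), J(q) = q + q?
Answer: 151064/45 ≈ 3357.0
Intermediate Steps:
U = 78 (U = -1/4*(-312) = 78)
J(q) = 2*q
V = -226/45 ≈ -5.0222
J(23)*(V + U) = (2*23)*(-226/45 + 78) = 46*(3284/45) = 151064/45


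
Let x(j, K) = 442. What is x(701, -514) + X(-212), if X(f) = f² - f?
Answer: 45598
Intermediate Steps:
x(701, -514) + X(-212) = 442 - 212*(-1 - 212) = 442 - 212*(-213) = 442 + 45156 = 45598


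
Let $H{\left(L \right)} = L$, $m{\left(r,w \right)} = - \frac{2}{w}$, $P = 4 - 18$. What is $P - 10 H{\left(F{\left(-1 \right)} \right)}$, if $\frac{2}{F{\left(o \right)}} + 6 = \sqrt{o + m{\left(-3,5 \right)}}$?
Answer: $- \frac{2018}{187} + \frac{20 i \sqrt{35}}{187} \approx -10.791 + 0.63274 i$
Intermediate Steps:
$P = -14$ ($P = 4 - 18 = -14$)
$F{\left(o \right)} = \frac{2}{-6 + \sqrt{- \frac{2}{5} + o}}$ ($F{\left(o \right)} = \frac{2}{-6 + \sqrt{o - \frac{2}{5}}} = \frac{2}{-6 + \sqrt{- \frac{2}{5} + o}}$)
$P - 10 H{\left(F{\left(-1 \right)} \right)} = -14 - 10 \frac{10}{-30 + \sqrt{5} \sqrt{-2 + 5 \left(-1\right)}} = -14 - 10 \frac{10}{-30 + \sqrt{5} \sqrt{-2 - 5}} = -14 - 10 \frac{10}{-30 + \sqrt{5} \sqrt{-7}} = -14 - 10 \frac{10}{-30 + \sqrt{5} i \sqrt{7}} = -14 - 10 \frac{10}{-30 + i \sqrt{35}} = -14 - \frac{100}{-30 + i \sqrt{35}}$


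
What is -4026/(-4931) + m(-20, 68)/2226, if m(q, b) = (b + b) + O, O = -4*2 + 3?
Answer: 9607837/10976406 ≈ 0.87532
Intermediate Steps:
O = -5 (O = -1*8 + 3 = -8 + 3 = -5)
m(q, b) = -5 + 2*b (m(q, b) = (b + b) - 5 = 2*b - 5 = -5 + 2*b)
-4026/(-4931) + m(-20, 68)/2226 = -4026/(-4931) + (-5 + 2*68)/2226 = -4026*(-1/4931) + (-5 + 136)*(1/2226) = 4026/4931 + 131*(1/2226) = 4026/4931 + 131/2226 = 9607837/10976406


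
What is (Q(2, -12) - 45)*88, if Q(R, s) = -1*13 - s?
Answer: -4048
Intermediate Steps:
Q(R, s) = -13 - s
(Q(2, -12) - 45)*88 = ((-13 - 1*(-12)) - 45)*88 = ((-13 + 12) - 45)*88 = (-1 - 45)*88 = -46*88 = -4048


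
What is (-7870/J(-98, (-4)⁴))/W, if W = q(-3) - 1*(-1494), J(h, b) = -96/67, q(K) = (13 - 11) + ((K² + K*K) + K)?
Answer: 263645/72528 ≈ 3.6351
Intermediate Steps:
q(K) = 2 + K + 2*K² (q(K) = 2 + ((K² + K²) + K) = 2 + (2*K² + K) = 2 + (K + 2*K²) = 2 + K + 2*K²)
J(h, b) = -96/67 (J(h, b) = -96*1/67 = -96/67)
W = 1511 (W = (2 - 3 + 2*(-3)²) - 1*(-1494) = (2 - 3 + 2*9) + 1494 = (2 - 3 + 18) + 1494 = 17 + 1494 = 1511)
(-7870/J(-98, (-4)⁴))/W = -7870/(-96/67)/1511 = -7870*(-67/96)*(1/1511) = (263645/48)*(1/1511) = 263645/72528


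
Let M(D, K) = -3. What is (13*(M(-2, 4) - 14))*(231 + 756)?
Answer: -218127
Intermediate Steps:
(13*(M(-2, 4) - 14))*(231 + 756) = (13*(-3 - 14))*(231 + 756) = (13*(-17))*987 = -221*987 = -218127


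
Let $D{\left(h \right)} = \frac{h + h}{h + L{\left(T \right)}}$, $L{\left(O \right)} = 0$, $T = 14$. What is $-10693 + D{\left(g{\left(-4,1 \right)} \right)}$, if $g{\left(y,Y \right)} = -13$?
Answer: $-10691$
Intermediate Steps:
$D{\left(h \right)} = 2$ ($D{\left(h \right)} = \frac{h + h}{h + 0} = \frac{2 h}{h} = 2$)
$-10693 + D{\left(g{\left(-4,1 \right)} \right)} = -10693 + 2 = -10691$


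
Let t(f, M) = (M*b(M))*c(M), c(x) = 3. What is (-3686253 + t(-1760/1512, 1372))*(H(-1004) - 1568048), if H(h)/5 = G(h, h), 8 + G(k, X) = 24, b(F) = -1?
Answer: 5786380500192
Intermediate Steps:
G(k, X) = 16 (G(k, X) = -8 + 24 = 16)
t(f, M) = -3*M (t(f, M) = (M*(-1))*3 = -M*3 = -3*M)
H(h) = 80 (H(h) = 5*16 = 80)
(-3686253 + t(-1760/1512, 1372))*(H(-1004) - 1568048) = (-3686253 - 3*1372)*(80 - 1568048) = (-3686253 - 4116)*(-1567968) = -3690369*(-1567968) = 5786380500192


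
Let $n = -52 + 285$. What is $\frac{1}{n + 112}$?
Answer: $\frac{1}{345} \approx 0.0028986$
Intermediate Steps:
$n = 233$
$\frac{1}{n + 112} = \frac{1}{233 + 112} = \frac{1}{345}$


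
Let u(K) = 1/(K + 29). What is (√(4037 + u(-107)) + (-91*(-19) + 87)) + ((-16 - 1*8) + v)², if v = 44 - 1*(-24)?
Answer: 3752 + √24561030/78 ≈ 3815.5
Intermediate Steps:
v = 68 (v = 44 + 24 = 68)
u(K) = 1/(29 + K)
(√(4037 + u(-107)) + (-91*(-19) + 87)) + ((-16 - 1*8) + v)² = (√(4037 + 1/(29 - 107)) + (-91*(-19) + 87)) + ((-16 - 1*8) + 68)² = (√(4037 + 1/(-78)) + (1729 + 87)) + ((-16 - 8) + 68)² = (√(4037 - 1/78) + 1816) + (-24 + 68)² = (√(314885/78) + 1816) + 44² = (√24561030/78 + 1816) + 1936 = (1816 + √24561030/78) + 1936 = 3752 + √24561030/78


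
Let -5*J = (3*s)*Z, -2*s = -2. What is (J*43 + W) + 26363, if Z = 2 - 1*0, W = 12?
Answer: 131617/5 ≈ 26323.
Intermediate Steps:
s = 1 (s = -½*(-2) = 1)
Z = 2 (Z = 2 + 0 = 2)
J = -6/5 (J = -3*1*2/5 = -3*2/5 = -⅕*6 = -6/5 ≈ -1.2000)
(J*43 + W) + 26363 = (-6/5*43 + 12) + 26363 = (-258/5 + 12) + 26363 = -198/5 + 26363 = 131617/5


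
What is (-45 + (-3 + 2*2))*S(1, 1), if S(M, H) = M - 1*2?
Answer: 44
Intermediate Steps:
S(M, H) = -2 + M (S(M, H) = M - 2 = -2 + M)
(-45 + (-3 + 2*2))*S(1, 1) = (-45 + (-3 + 2*2))*(-2 + 1) = (-45 + (-3 + 4))*(-1) = (-45 + 1)*(-1) = -44*(-1) = 44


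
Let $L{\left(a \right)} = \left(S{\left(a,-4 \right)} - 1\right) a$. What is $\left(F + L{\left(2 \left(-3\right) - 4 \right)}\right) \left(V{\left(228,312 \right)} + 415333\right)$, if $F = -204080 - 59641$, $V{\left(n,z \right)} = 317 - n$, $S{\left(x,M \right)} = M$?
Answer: $-109534734162$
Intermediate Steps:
$F = -263721$ ($F = -204080 - 59641 = -263721$)
$L{\left(a \right)} = - 5 a$ ($L{\left(a \right)} = \left(-4 - 1\right) a = - 5 a$)
$\left(F + L{\left(2 \left(-3\right) - 4 \right)}\right) \left(V{\left(228,312 \right)} + 415333\right) = \left(-263721 - 5 \left(2 \left(-3\right) - 4\right)\right) \left(\left(317 - 228\right) + 415333\right) = \left(-263721 - 5 \left(-6 - 4\right)\right) \left(\left(317 - 228\right) + 415333\right) = \left(-263721 - -50\right) \left(89 + 415333\right) = \left(-263721 + 50\right) 415422 = \left(-263671\right) 415422 = -109534734162$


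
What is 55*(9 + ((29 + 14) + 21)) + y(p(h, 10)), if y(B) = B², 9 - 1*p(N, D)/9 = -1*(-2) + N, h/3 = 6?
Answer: 13816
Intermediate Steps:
h = 18 (h = 3*6 = 18)
p(N, D) = 63 - 9*N (p(N, D) = 81 - 9*(-1*(-2) + N) = 81 - 9*(2 + N) = 81 + (-18 - 9*N) = 63 - 9*N)
55*(9 + ((29 + 14) + 21)) + y(p(h, 10)) = 55*(9 + ((29 + 14) + 21)) + (63 - 9*18)² = 55*(9 + (43 + 21)) + (63 - 162)² = 55*(9 + 64) + (-99)² = 55*73 + 9801 = 4015 + 9801 = 13816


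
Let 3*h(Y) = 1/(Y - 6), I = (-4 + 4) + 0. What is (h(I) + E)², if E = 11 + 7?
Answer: 104329/324 ≈ 322.00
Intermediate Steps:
I = 0 (I = 0 + 0 = 0)
h(Y) = 1/(3*(-6 + Y)) (h(Y) = 1/(3*(Y - 6)) = 1/(3*(-6 + Y)))
E = 18
(h(I) + E)² = (1/(3*(-6 + 0)) + 18)² = ((⅓)/(-6) + 18)² = ((⅓)*(-⅙) + 18)² = (-1/18 + 18)² = (323/18)² = 104329/324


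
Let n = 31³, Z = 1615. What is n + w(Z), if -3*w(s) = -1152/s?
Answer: 48112849/1615 ≈ 29791.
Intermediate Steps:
n = 29791
w(s) = 384/s (w(s) = -(-384)/s = 384/s)
n + w(Z) = 29791 + 384/1615 = 48112849/1615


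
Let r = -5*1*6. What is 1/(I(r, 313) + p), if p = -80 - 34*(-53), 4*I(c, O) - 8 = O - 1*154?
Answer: 4/7055 ≈ 0.00056697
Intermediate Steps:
r = -30 (r = -5*6 = -30)
I(c, O) = -73/2 + O/4 (I(c, O) = 2 + (O - 1*154)/4 = 2 + (O - 154)/4 = 2 + (-154 + O)/4 = 2 + (-77/2 + O/4) = -73/2 + O/4)
p = 1722 (p = -80 + 1802 = 1722)
1/(I(r, 313) + p) = 1/((-73/2 + (¼)*313) + 1722) = 1/((-73/2 + 313/4) + 1722) = 1/(167/4 + 1722) = 1/(7055/4) = 4/7055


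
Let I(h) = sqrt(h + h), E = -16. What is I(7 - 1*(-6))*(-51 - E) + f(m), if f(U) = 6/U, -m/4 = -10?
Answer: 3/20 - 35*sqrt(26) ≈ -178.32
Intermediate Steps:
I(h) = sqrt(2)*sqrt(h) (I(h) = sqrt(2*h) = sqrt(2)*sqrt(h))
m = 40 (m = -4*(-10) = 40)
I(7 - 1*(-6))*(-51 - E) + f(m) = (sqrt(2)*sqrt(7 - 1*(-6)))*(-51 - 1*(-16)) + 6/40 = (sqrt(2)*sqrt(7 + 6))*(-51 + 16) + 6*(1/40) = (sqrt(2)*sqrt(13))*(-35) + 3/20 = sqrt(26)*(-35) + 3/20 = -35*sqrt(26) + 3/20 = 3/20 - 35*sqrt(26)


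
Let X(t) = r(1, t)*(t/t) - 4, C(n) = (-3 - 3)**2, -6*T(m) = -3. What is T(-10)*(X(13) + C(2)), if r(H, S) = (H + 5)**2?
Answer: 34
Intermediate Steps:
T(m) = 1/2 (T(m) = -1/6*(-3) = 1/2)
C(n) = 36 (C(n) = (-6)**2 = 36)
r(H, S) = (5 + H)**2
X(t) = 32 (X(t) = (5 + 1)**2*(t/t) - 4 = 6**2*1 - 4 = 36*1 - 4 = 36 - 4 = 32)
T(-10)*(X(13) + C(2)) = (32 + 36)/2 = (1/2)*68 = 34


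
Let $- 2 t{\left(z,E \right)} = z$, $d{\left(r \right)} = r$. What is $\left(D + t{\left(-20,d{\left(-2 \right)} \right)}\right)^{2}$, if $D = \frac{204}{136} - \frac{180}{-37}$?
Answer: $\frac{1466521}{5476} \approx 267.81$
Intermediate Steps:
$t{\left(z,E \right)} = - \frac{z}{2}$
$D = \frac{471}{74}$ ($D = 204 \cdot \frac{1}{136} - - \frac{180}{37} = \frac{3}{2} + \frac{180}{37} = \frac{471}{74} \approx 6.3649$)
$\left(D + t{\left(-20,d{\left(-2 \right)} \right)}\right)^{2} = \left(\frac{471}{74} - -10\right)^{2} = \left(\frac{471}{74} + 10\right)^{2} = \left(\frac{1211}{74}\right)^{2} = \frac{1466521}{5476}$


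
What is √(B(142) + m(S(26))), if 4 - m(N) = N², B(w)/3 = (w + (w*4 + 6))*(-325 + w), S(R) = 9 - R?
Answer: I*√393369 ≈ 627.19*I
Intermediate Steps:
B(w) = 3*(-325 + w)*(6 + 5*w) (B(w) = 3*((w + (w*4 + 6))*(-325 + w)) = 3*((w + (4*w + 6))*(-325 + w)) = 3*((w + (6 + 4*w))*(-325 + w)) = 3*((6 + 5*w)*(-325 + w)) = 3*((-325 + w)*(6 + 5*w)) = 3*(-325 + w)*(6 + 5*w))
m(N) = 4 - N²
√(B(142) + m(S(26))) = √((-5850 - 4857*142 + 15*142²) + (4 - (9 - 1*26)²)) = √((-5850 - 689694 + 15*20164) + (4 - (9 - 26)²)) = √((-5850 - 689694 + 302460) + (4 - 1*(-17)²)) = √(-393084 + (4 - 1*289)) = √(-393084 + (4 - 289)) = √(-393084 - 285) = √(-393369) = I*√393369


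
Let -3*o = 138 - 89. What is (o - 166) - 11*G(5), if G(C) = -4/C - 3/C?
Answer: -2504/15 ≈ -166.93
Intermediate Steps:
o = -49/3 (o = -(138 - 89)/3 = -⅓*49 = -49/3 ≈ -16.333)
G(C) = -7/C
(o - 166) - 11*G(5) = (-49/3 - 166) - (-77)/5 = -547/3 - (-77)/5 = -547/3 - 11*(-7/5) = -547/3 + 77/5 = -2504/15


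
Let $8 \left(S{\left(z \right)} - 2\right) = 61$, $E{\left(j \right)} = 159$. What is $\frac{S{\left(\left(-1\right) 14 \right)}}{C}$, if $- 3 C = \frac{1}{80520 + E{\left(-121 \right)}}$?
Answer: $- \frac{18636849}{8} \approx -2.3296 \cdot 10^{6}$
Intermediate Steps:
$S{\left(z \right)} = \frac{77}{8}$ ($S{\left(z \right)} = 2 + \frac{1}{8} \cdot 61 = 2 + \frac{61}{8} = \frac{77}{8}$)
$C = - \frac{1}{242037}$ ($C = - \frac{1}{3 \left(80520 + 159\right)} = - \frac{1}{3 \cdot 80679} = \left(- \frac{1}{3}\right) \frac{1}{80679} = - \frac{1}{242037} \approx -4.1316 \cdot 10^{-6}$)
$\frac{S{\left(\left(-1\right) 14 \right)}}{C} = \frac{77}{8 \left(- \frac{1}{242037}\right)} = \frac{77}{8} \left(-242037\right) = - \frac{18636849}{8}$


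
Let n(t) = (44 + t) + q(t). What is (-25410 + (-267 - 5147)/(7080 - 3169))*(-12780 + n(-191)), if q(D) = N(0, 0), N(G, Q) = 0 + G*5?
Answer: 1284735985548/3911 ≈ 3.2849e+8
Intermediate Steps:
N(G, Q) = 5*G (N(G, Q) = 0 + 5*G = 5*G)
q(D) = 0 (q(D) = 5*0 = 0)
n(t) = 44 + t (n(t) = (44 + t) + 0 = 44 + t)
(-25410 + (-267 - 5147)/(7080 - 3169))*(-12780 + n(-191)) = (-25410 + (-267 - 5147)/(7080 - 3169))*(-12780 + (44 - 191)) = (-25410 - 5414/3911)*(-12780 - 147) = (-25410 - 5414*1/3911)*(-12927) = (-25410 - 5414/3911)*(-12927) = -99383924/3911*(-12927) = 1284735985548/3911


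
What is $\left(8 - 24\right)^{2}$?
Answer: $256$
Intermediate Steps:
$\left(8 - 24\right)^{2} = \left(-16\right)^{2} = 256$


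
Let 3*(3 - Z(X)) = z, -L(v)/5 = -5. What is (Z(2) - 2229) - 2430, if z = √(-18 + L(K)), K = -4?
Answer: -4656 - √7/3 ≈ -4656.9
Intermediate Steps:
L(v) = 25 (L(v) = -5*(-5) = 25)
z = √7 (z = √(-18 + 25) = √7 ≈ 2.6458)
Z(X) = 3 - √7/3
(Z(2) - 2229) - 2430 = ((3 - √7/3) - 2229) - 2430 = (-2226 - √7/3) - 2430 = -4656 - √7/3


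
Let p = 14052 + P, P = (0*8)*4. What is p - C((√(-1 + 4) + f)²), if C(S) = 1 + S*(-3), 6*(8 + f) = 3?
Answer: 56915/4 - 45*√3 ≈ 14151.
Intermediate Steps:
f = -15/2 (f = -8 + (⅙)*3 = -8 + ½ = -15/2 ≈ -7.5000)
P = 0 (P = 0*4 = 0)
C(S) = 1 - 3*S
p = 14052 (p = 14052 + 0 = 14052)
p - C((√(-1 + 4) + f)²) = 14052 - (1 - 3*(√(-1 + 4) - 15/2)²) = 14052 - (1 - 3*(√3 - 15/2)²) = 14052 - (1 - 3*(-15/2 + √3)²) = 14052 + (-1 + 3*(-15/2 + √3)²) = 14051 + 3*(-15/2 + √3)²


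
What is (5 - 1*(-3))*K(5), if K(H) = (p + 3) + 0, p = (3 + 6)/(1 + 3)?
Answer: 42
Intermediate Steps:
p = 9/4 ≈ 2.2500
K(H) = 21/4 (K(H) = (9/4 + 3) + 0 = 21/4 + 0 = 21/4)
(5 - 1*(-3))*K(5) = (5 - 1*(-3))*(21/4) = (5 + 3)*(21/4) = 8*(21/4) = 42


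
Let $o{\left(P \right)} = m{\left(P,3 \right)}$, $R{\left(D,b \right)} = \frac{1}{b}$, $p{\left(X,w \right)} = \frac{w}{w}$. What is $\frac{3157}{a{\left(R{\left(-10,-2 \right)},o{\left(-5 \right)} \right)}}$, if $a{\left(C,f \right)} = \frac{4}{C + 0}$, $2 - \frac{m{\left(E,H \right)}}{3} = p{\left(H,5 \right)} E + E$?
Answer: $- \frac{3157}{8} \approx -394.63$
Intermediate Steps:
$p{\left(X,w \right)} = 1$
$m{\left(E,H \right)} = 6 - 6 E$ ($m{\left(E,H \right)} = 6 - 3 \left(1 E + E\right) = 6 - 3 \left(E + E\right) = 6 - 3 \cdot 2 E = 6 - 6 E$)
$o{\left(P \right)} = 6 - 6 P$
$a{\left(C,f \right)} = \frac{4}{C}$
$\frac{3157}{a{\left(R{\left(-10,-2 \right)},o{\left(-5 \right)} \right)}} = \frac{3157}{4 \frac{1}{\frac{1}{-2}}} = \frac{3157}{4 \frac{1}{- \frac{1}{2}}} = \frac{3157}{4 \left(-2\right)} = \frac{3157}{-8} = 3157 \left(- \frac{1}{8}\right) = - \frac{3157}{8}$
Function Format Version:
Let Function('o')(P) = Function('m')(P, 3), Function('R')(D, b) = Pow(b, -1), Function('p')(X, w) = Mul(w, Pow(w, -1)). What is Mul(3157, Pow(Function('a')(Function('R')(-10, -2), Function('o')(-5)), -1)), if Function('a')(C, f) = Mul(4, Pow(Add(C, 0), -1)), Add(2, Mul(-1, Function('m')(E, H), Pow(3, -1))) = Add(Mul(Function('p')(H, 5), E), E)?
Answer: Rational(-3157, 8) ≈ -394.63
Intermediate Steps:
Function('p')(X, w) = 1
Function('m')(E, H) = Add(6, Mul(-6, E)) (Function('m')(E, H) = Add(6, Mul(-3, Add(Mul(1, E), E))) = Add(6, Mul(-3, Add(E, E))) = Add(6, Mul(-3, Mul(2, E))) = Add(6, Mul(-6, E)))
Function('o')(P) = Add(6, Mul(-6, P))
Function('a')(C, f) = Mul(4, Pow(C, -1))
Mul(3157, Pow(Function('a')(Function('R')(-10, -2), Function('o')(-5)), -1)) = Mul(3157, Pow(Mul(4, Pow(Pow(-2, -1), -1)), -1)) = Mul(3157, Pow(Mul(4, Pow(Rational(-1, 2), -1)), -1)) = Mul(3157, Pow(Mul(4, -2), -1)) = Mul(3157, Pow(-8, -1)) = Mul(3157, Rational(-1, 8)) = Rational(-3157, 8)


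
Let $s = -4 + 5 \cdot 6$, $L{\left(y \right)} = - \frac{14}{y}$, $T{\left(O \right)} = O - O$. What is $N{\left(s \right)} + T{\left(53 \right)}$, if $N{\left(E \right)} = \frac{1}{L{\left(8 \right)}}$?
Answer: $- \frac{4}{7} \approx -0.57143$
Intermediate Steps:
$T{\left(O \right)} = 0$
$s = 26$ ($s = -4 + 30 = 26$)
$N{\left(E \right)} = - \frac{4}{7}$ ($N{\left(E \right)} = \frac{1}{\left(-14\right) \frac{1}{8}} = \frac{1}{- \frac{7}{4}} = - \frac{4}{7}$)
$N{\left(s \right)} + T{\left(53 \right)} = - \frac{4}{7} + 0 = - \frac{4}{7}$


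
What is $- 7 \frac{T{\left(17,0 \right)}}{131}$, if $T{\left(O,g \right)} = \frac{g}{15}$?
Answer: $0$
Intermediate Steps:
$T{\left(O,g \right)} = \frac{g}{15}$ ($T{\left(O,g \right)} = g \frac{1}{15} = \frac{g}{15}$)
$- 7 \frac{T{\left(17,0 \right)}}{131} = - 7 \frac{\frac{1}{15} \cdot 0}{131} = - 7 \cdot 0 \cdot \frac{1}{131} = \left(-7\right) 0 = 0$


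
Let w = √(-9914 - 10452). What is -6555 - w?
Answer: -6555 - I*√20366 ≈ -6555.0 - 142.71*I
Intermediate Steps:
w = I*√20366 (w = √(-20366) = I*√20366 ≈ 142.71*I)
-6555 - w = -6555 - I*√20366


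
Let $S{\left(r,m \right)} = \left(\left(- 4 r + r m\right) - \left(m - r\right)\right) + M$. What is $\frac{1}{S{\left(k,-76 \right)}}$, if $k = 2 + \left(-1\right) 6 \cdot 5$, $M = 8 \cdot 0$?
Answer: $\frac{1}{2288} \approx 0.00043706$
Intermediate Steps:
$M = 0$
$k = -28$ ($k = 2 - 30 = -28$)
$S{\left(r,m \right)} = - m - 3 r + m r$ ($S{\left(r,m \right)} = \left(\left(- 4 r + r m\right) - \left(m - r\right)\right) + 0 = \left(\left(- 4 r + m r\right) - \left(m - r\right)\right) + 0 = \left(- m - 3 r + m r\right) + 0 = - m - 3 r + m r$)
$\frac{1}{S{\left(k,-76 \right)}} = \frac{1}{\left(-1\right) \left(-76\right) - -84 - -2128} = \frac{1}{76 + 84 + 2128} = \frac{1}{2288}$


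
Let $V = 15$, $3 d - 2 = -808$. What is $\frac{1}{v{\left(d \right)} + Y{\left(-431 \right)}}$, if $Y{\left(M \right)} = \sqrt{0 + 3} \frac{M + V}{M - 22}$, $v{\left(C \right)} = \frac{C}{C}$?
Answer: $- \frac{68403}{104653} + \frac{62816 \sqrt{3}}{104653} \approx 0.38601$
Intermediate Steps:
$d = - \frac{806}{3}$ ($d = \frac{2}{3} + \frac{1}{3} \left(-808\right) = \frac{2}{3} - \frac{808}{3} = - \frac{806}{3} \approx -268.67$)
$v{\left(C \right)} = 1$
$Y{\left(M \right)} = \frac{\sqrt{3} \left(15 + M\right)}{-22 + M}$ ($Y{\left(M \right)} = \sqrt{0 + 3} \frac{M + 15}{M - 22} = \sqrt{3} \frac{15 + M}{-22 + M} = \frac{\sqrt{3} \left(15 + M\right)}{-22 + M}$)
$\frac{1}{v{\left(d \right)} + Y{\left(-431 \right)}} = \frac{1}{1 + \frac{\sqrt{3} \left(15 - 431\right)}{-22 - 431}} = \frac{1}{1 + \sqrt{3} \frac{1}{-453} \left(-416\right)} = \frac{1}{1 + \sqrt{3} \left(- \frac{1}{453}\right) \left(-416\right)} = \frac{1}{1 + \frac{416 \sqrt{3}}{453}}$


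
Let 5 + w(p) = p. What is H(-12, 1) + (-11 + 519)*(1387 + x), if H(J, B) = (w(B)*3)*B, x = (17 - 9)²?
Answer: 737096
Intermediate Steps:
w(p) = -5 + p
x = 64 (x = 8² = 64)
H(J, B) = B*(-15 + 3*B) (H(J, B) = ((-5 + B)*3)*B = (-15 + 3*B)*B = B*(-15 + 3*B))
H(-12, 1) + (-11 + 519)*(1387 + x) = 3*1*(-5 + 1) + (-11 + 519)*(1387 + 64) = 3*1*(-4) + 508*1451 = -12 + 737108 = 737096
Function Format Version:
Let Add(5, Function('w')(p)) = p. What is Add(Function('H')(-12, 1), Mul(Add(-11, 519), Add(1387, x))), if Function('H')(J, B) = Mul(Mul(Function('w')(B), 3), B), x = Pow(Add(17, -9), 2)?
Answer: 737096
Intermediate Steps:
Function('w')(p) = Add(-5, p)
x = 64 (x = Pow(8, 2) = 64)
Function('H')(J, B) = Mul(B, Add(-15, Mul(3, B))) (Function('H')(J, B) = Mul(Mul(Add(-5, B), 3), B) = Mul(Add(-15, Mul(3, B)), B) = Mul(B, Add(-15, Mul(3, B))))
Add(Function('H')(-12, 1), Mul(Add(-11, 519), Add(1387, x))) = Add(Mul(3, 1, Add(-5, 1)), Mul(Add(-11, 519), Add(1387, 64))) = Add(Mul(3, 1, -4), Mul(508, 1451)) = Add(-12, 737108) = 737096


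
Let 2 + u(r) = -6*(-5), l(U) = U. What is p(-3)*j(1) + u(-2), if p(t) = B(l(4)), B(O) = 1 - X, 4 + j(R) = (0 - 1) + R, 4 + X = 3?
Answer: 20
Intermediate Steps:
X = -1 (X = -4 + 3 = -1)
j(R) = -5 + R (j(R) = -4 + ((0 - 1) + R) = -4 + (-1 + R) = -5 + R)
B(O) = 2 (B(O) = 1 - 1*(-1) = 1 + 1 = 2)
p(t) = 2
u(r) = 28 (u(r) = -2 - 6*(-5) = -2 + 30 = 28)
p(-3)*j(1) + u(-2) = 2*(-5 + 1) + 28 = 2*(-4) + 28 = -8 + 28 = 20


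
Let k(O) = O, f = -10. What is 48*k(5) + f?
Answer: 230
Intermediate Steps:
48*k(5) + f = 48*5 - 10 = 240 - 10 = 230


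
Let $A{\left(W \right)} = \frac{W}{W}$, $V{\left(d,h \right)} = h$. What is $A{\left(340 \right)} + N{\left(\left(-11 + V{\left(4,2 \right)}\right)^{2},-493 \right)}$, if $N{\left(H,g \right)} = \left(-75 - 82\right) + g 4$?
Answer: $-2128$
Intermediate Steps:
$A{\left(W \right)} = 1$
$N{\left(H,g \right)} = -157 + 4 g$
$A{\left(340 \right)} + N{\left(\left(-11 + V{\left(4,2 \right)}\right)^{2},-493 \right)} = 1 + \left(-157 + 4 \left(-493\right)\right) = 1 - 2129 = -2128$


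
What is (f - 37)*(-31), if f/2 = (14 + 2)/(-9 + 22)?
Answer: 13919/13 ≈ 1070.7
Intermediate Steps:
f = 32/13 (f = 2*((14 + 2)/(-9 + 22)) = 2*(16/13) = 32/13 ≈ 2.4615)
(f - 37)*(-31) = (32/13 - 37)*(-31) = -449/13*(-31) = 13919/13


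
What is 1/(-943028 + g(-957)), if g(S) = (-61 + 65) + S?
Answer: -1/943981 ≈ -1.0593e-6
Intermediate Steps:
g(S) = 4 + S
1/(-943028 + g(-957)) = 1/(-943028 + (4 - 957)) = 1/(-943028 - 953) = 1/(-943981) = -1/943981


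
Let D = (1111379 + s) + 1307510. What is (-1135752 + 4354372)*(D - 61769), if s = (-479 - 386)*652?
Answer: 5771436266800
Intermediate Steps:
s = -563980 (s = -865*652 = -563980)
D = 1854909 (D = (1111379 - 563980) + 1307510 = 547399 + 1307510 = 1854909)
(-1135752 + 4354372)*(D - 61769) = (-1135752 + 4354372)*(1854909 - 61769) = 3218620*1793140 = 5771436266800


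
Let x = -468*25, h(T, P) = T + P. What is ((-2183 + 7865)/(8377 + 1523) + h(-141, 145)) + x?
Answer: -19297453/1650 ≈ -11695.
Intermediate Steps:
h(T, P) = P + T
x = -11700
((-2183 + 7865)/(8377 + 1523) + h(-141, 145)) + x = ((-2183 + 7865)/(8377 + 1523) + (145 - 141)) - 11700 = (5682/9900 + 4) - 11700 = (5682*(1/9900) + 4) - 11700 = (947/1650 + 4) - 11700 = 7547/1650 - 11700 = -19297453/1650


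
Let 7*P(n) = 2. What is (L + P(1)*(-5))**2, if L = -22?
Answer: 26896/49 ≈ 548.90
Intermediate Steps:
P(n) = 2/7 (P(n) = (1/7)*2 = 2/7)
(L + P(1)*(-5))**2 = (-22 + (2/7)*(-5))**2 = (-22 - 10/7)**2 = (-164/7)**2 = 26896/49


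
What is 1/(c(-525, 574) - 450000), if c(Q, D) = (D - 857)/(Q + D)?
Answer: -49/22050283 ≈ -2.2222e-6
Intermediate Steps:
c(Q, D) = (-857 + D)/(D + Q)
1/(c(-525, 574) - 450000) = 1/((-857 + 574)/(574 - 525) - 450000) = 1/(-283/49 - 450000) = 1/(-22050283/49) = -49/22050283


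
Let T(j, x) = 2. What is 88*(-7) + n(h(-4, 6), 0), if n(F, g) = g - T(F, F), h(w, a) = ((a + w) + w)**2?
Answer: -618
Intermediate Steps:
h(w, a) = (a + 2*w)**2
n(F, g) = -2 + g (n(F, g) = g - 1*2 = g - 2 = -2 + g)
88*(-7) + n(h(-4, 6), 0) = 88*(-7) + (-2 + 0) = -616 - 2 = -618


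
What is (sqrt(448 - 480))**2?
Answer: -32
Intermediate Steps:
(sqrt(448 - 480))**2 = (sqrt(-32))**2 = (4*I*sqrt(2))**2 = -32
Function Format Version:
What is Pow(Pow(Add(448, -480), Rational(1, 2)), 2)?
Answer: -32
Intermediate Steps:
Pow(Pow(Add(448, -480), Rational(1, 2)), 2) = Pow(Pow(-32, Rational(1, 2)), 2) = Pow(Mul(4, I, Pow(2, Rational(1, 2))), 2) = -32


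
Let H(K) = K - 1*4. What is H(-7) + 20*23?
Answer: 449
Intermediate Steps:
H(K) = -4 + K (H(K) = K - 4 = -4 + K)
H(-7) + 20*23 = (-4 - 7) + 20*23 = -11 + 460 = 449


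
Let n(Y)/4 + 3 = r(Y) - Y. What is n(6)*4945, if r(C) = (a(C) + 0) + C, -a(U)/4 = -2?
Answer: 98900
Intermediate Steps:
a(U) = 8 (a(U) = -4*(-2) = 8)
r(C) = 8 + C (r(C) = (8 + 0) + C = 8 + C)
n(Y) = 20 (n(Y) = -12 + 4*((8 + Y) - Y) = -12 + 4*8 = -12 + 32 = 20)
n(6)*4945 = 20*4945 = 98900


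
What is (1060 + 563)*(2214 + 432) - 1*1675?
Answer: 4292783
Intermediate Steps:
(1060 + 563)*(2214 + 432) - 1*1675 = 1623*2646 - 1675 = 4294458 - 1675 = 4292783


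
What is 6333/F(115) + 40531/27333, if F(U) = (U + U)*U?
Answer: 1245144839/722957850 ≈ 1.7223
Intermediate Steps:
F(U) = 2*U² (F(U) = (2*U)*U = 2*U²)
6333/F(115) + 40531/27333 = 6333/((2*115²)) + 40531/27333 = 6333/((2*13225)) + 40531*(1/27333) = 6333/26450 + 40531/27333 = 1245144839/722957850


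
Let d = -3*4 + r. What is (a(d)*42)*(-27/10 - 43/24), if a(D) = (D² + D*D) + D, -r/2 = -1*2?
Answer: -22638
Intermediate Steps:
r = 4 (r = -(-2)*2 = -2*(-2) = 4)
d = -8 (d = -3*4 + 4 = -12 + 4 = -8)
a(D) = D + 2*D² (a(D) = (D² + D²) + D = 2*D² + D = D + 2*D²)
(a(d)*42)*(-27/10 - 43/24) = (-8*(1 + 2*(-8))*42)*(-27/10 - 43/24) = (-8*(1 - 16)*42)*(-27*⅒ - 43*1/24) = (-8*(-15)*42)*(-27/10 - 43/24) = (120*42)*(-539/120) = 5040*(-539/120) = -22638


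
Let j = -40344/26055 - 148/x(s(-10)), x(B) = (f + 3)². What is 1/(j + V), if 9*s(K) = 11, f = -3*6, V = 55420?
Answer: 43425/2406517696 ≈ 1.8045e-5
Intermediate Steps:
f = -18
s(K) = 11/9 (s(K) = (⅑)*11 = 11/9)
x(B) = 225 (x(B) = (-18 + 3)² = (-15)² = 225)
j = -95804/43425 (j = -40344/26055 - 148/225 = -40344*1/26055 - 148*1/225 = -13448/8685 - 148/225 = -95804/43425 ≈ -2.2062)
1/(j + V) = 1/(-95804/43425 + 55420) = 1/(2406517696/43425) = 43425/2406517696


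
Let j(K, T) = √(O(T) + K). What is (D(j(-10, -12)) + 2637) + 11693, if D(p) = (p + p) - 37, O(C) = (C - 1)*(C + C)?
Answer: 14293 + 2*√302 ≈ 14328.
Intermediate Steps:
O(C) = 2*C*(-1 + C) (O(C) = (-1 + C)*(2*C) = 2*C*(-1 + C))
j(K, T) = √(K + 2*T*(-1 + T)) (j(K, T) = √(2*T*(-1 + T) + K) = √(K + 2*T*(-1 + T)))
D(p) = -37 + 2*p (D(p) = 2*p - 37 = -37 + 2*p)
(D(j(-10, -12)) + 2637) + 11693 = ((-37 + 2*√(-10 + 2*(-12)*(-1 - 12))) + 2637) + 11693 = ((-37 + 2*√(-10 + 2*(-12)*(-13))) + 2637) + 11693 = ((-37 + 2*√(-10 + 312)) + 2637) + 11693 = ((-37 + 2*√302) + 2637) + 11693 = (2600 + 2*√302) + 11693 = 14293 + 2*√302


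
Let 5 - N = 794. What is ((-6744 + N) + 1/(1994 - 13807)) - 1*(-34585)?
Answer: 319565275/11813 ≈ 27052.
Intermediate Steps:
N = -789 (N = 5 - 1*794 = 5 - 794 = -789)
((-6744 + N) + 1/(1994 - 13807)) - 1*(-34585) = ((-6744 - 789) + 1/(1994 - 13807)) - 1*(-34585) = (-7533 + 1/(-11813)) + 34585 = (-7533 - 1/11813) + 34585 = -88987330/11813 + 34585 = 319565275/11813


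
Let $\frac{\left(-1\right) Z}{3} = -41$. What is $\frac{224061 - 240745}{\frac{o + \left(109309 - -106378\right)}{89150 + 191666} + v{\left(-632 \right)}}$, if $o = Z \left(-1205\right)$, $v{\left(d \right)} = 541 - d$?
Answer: $- \frac{73205221}{5147885} \approx -14.22$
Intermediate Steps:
$Z = 123$ ($Z = \left(-3\right) \left(-41\right) = 123$)
$o = -148215$ ($o = 123 \left(-1205\right) = -148215$)
$\frac{224061 - 240745}{\frac{o + \left(109309 - -106378\right)}{89150 + 191666} + v{\left(-632 \right)}} = \frac{224061 - 240745}{\frac{-148215 + \left(109309 - -106378\right)}{89150 + 191666} + \left(541 - -632\right)} = - \frac{16684}{\frac{-148215 + \left(109309 + 106378\right)}{280816} + \left(541 + 632\right)} = - \frac{16684}{\left(-148215 + 215687\right) \frac{1}{280816} + 1173} = - \frac{16684}{67472 \cdot \frac{1}{280816} + 1173} = - \frac{16684}{\frac{4217}{17551} + 1173} = - \frac{16684}{\frac{20591540}{17551}} = \left(-16684\right) \frac{17551}{20591540} = - \frac{73205221}{5147885}$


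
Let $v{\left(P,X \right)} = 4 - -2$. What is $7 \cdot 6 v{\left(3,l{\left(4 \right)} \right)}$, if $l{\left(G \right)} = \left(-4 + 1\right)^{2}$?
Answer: $252$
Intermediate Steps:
$l{\left(G \right)} = 9$ ($l{\left(G \right)} = \left(-3\right)^{2} = 9$)
$v{\left(P,X \right)} = 6$ ($v{\left(P,X \right)} = 4 + 2 = 6$)
$7 \cdot 6 v{\left(3,l{\left(4 \right)} \right)} = 7 \cdot 6 \cdot 6 = 42 \cdot 6 = 252$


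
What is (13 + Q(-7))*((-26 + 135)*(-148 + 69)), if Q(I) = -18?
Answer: 43055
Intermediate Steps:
(13 + Q(-7))*((-26 + 135)*(-148 + 69)) = (13 - 18)*((-26 + 135)*(-148 + 69)) = -545*(-79) = -5*(-8611) = 43055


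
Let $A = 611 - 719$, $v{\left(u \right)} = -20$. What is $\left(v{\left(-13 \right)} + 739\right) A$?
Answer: $-77652$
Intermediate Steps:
$A = -108$
$\left(v{\left(-13 \right)} + 739\right) A = \left(-20 + 739\right) \left(-108\right) = 719 \left(-108\right) = -77652$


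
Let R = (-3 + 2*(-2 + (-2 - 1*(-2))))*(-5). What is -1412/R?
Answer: -1412/35 ≈ -40.343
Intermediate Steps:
R = 35 (R = (-3 + 2*(-2 + (-2 + 2)))*(-5) = (-3 + 2*(-2 + 0))*(-5) = (-3 + 2*(-2))*(-5) = (-3 - 4)*(-5) = -7*(-5) = 35)
-1412/R = -1412/35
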